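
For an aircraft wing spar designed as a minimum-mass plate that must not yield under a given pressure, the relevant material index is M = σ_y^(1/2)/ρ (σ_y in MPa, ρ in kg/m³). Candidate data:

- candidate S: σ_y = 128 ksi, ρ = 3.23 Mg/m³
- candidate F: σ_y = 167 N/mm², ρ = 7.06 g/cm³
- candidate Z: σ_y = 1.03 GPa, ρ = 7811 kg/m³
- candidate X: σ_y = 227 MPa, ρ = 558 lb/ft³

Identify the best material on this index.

After converting to SI:
  candidate S: σ_y = 882.5 MPa, ρ = 3230 kg/m³
  candidate F: σ_y = 167.0 MPa, ρ = 7060 kg/m³
  candidate Z: σ_y = 1030 MPa, ρ = 7811 kg/m³
  candidate X: σ_y = 227.0 MPa, ρ = 8938 kg/m³
  candidate S: M = 9.20×10⁻³
  candidate Z: M = 4.11×10⁻³
  candidate F: M = 1.83×10⁻³
  candidate X: M = 1.69×10⁻³
The maximum is for candidate S.

candidate S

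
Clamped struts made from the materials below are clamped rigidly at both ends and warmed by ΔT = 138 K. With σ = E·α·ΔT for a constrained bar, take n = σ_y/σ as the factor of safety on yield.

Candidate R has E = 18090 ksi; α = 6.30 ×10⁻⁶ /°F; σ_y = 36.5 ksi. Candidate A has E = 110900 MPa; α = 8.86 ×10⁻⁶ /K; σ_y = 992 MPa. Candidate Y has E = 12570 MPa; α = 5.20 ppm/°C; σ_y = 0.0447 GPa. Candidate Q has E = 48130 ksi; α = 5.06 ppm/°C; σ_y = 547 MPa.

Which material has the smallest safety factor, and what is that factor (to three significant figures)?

Converting E to GPa, α to ×10⁻⁶/K, σ_y to MPa, then σ and n for each:
  candidate R: E = 124.7, α = 11.3, σ_y = 251.7 → σ = 195 MPa, n = 1.29
  candidate A: E = 110.9, α = 8.86, σ_y = 992.0 → σ = 136 MPa, n = 7.32
  candidate Y: E = 12.57, α = 5.20, σ_y = 44.70 → σ = 9.02 MPa, n = 4.96
  candidate Q: E = 331.8, α = 5.06, σ_y = 547.0 → σ = 232 MPa, n = 2.36
The minimum is candidate R at n = 1.29.

candidate R, n = 1.29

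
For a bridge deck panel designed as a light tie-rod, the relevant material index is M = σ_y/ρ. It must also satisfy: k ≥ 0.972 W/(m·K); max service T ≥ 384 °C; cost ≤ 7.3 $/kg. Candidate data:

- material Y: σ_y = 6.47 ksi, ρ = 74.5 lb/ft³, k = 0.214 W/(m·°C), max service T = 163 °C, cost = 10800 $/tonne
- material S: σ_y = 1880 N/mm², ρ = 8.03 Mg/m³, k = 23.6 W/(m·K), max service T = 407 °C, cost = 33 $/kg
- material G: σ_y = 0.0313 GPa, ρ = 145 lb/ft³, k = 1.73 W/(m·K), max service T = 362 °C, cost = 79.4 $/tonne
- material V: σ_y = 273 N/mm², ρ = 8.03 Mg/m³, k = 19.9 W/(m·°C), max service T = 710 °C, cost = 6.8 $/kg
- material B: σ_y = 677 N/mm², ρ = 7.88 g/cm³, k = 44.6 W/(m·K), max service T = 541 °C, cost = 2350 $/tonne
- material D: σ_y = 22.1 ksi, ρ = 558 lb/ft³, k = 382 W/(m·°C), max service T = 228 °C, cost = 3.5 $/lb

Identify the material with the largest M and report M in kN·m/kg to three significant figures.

Screen on constraints: k ≥ 0.972 W/(m·K); max service T ≥ 384 °C; cost ≤ 7.3 $/kg. Survivors: material V, material B.
Normalizing units and computing the index:
  material V: σ_y = 273.0 MPa, ρ = 8030 kg/m³
  material B: σ_y = 677.0 MPa, ρ = 7880 kg/m³
  material B: M = 85.9 kN·m/kg
  material V: M = 34.0 kN·m/kg
The maximum is for material B.

material B, M = 85.9 kN·m/kg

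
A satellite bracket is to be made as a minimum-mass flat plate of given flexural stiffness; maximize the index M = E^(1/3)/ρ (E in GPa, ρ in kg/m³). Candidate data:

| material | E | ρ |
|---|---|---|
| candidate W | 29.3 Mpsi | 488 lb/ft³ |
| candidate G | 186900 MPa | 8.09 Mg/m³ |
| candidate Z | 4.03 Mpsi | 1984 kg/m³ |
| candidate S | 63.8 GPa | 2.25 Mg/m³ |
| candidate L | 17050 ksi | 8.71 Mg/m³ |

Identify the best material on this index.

Putting every candidate on a common basis:
  candidate W: E = 202.0 GPa, ρ = 7817 kg/m³
  candidate G: E = 186.9 GPa, ρ = 8090 kg/m³
  candidate Z: E = 27.79 GPa, ρ = 1984 kg/m³
  candidate S: E = 63.80 GPa, ρ = 2250 kg/m³
  candidate L: E = 117.6 GPa, ρ = 8710 kg/m³
  candidate S: M = 1.78×10⁻³
  candidate Z: M = 1.53×10⁻³
  candidate W: M = 0.751×10⁻³
  candidate G: M = 0.707×10⁻³
  candidate L: M = 0.562×10⁻³
The maximum is for candidate S.

candidate S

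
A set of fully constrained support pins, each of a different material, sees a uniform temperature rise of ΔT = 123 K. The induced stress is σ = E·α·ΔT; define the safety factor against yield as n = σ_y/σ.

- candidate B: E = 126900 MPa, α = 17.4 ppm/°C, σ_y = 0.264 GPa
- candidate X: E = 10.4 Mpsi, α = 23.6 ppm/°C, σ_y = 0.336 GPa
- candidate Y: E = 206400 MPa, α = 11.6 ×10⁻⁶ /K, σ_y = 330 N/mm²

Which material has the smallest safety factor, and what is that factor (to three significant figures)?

Converting E to GPa, α to ×10⁻⁶/K, σ_y to MPa, then σ and n for each:
  candidate B: E = 126.9, α = 17.4, σ_y = 264.0 → σ = 272 MPa, n = 0.972
  candidate X: E = 71.71, α = 23.6, σ_y = 336.0 → σ = 208 MPa, n = 1.61
  candidate Y: E = 206.4, α = 11.6, σ_y = 330.0 → σ = 294 MPa, n = 1.12
Smallest n: candidate B with n = 0.972.

candidate B, n = 0.972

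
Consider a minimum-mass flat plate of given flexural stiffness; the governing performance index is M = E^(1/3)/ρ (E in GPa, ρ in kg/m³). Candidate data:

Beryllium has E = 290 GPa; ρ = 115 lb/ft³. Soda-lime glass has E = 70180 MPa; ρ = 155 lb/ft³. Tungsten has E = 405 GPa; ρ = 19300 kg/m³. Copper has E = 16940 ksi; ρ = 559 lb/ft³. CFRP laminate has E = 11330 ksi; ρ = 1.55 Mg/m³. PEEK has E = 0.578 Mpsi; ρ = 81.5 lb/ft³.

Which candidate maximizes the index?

After converting to SI:
  beryllium: E = 290.0 GPa, ρ = 1842 kg/m³
  soda-lime glass: E = 70.18 GPa, ρ = 2483 kg/m³
  tungsten: E = 405.0 GPa, ρ = 19300 kg/m³
  copper: E = 116.8 GPa, ρ = 8954 kg/m³
  CFRP laminate: E = 78.12 GPa, ρ = 1550 kg/m³
  PEEK: E = 3.985 GPa, ρ = 1306 kg/m³
  beryllium: M = 3.59×10⁻³
  CFRP laminate: M = 2.76×10⁻³
  soda-lime glass: M = 1.66×10⁻³
  PEEK: M = 1.21×10⁻³
  copper: M = 0.546×10⁻³
  tungsten: M = 0.383×10⁻³
Beryllium has the largest M.

beryllium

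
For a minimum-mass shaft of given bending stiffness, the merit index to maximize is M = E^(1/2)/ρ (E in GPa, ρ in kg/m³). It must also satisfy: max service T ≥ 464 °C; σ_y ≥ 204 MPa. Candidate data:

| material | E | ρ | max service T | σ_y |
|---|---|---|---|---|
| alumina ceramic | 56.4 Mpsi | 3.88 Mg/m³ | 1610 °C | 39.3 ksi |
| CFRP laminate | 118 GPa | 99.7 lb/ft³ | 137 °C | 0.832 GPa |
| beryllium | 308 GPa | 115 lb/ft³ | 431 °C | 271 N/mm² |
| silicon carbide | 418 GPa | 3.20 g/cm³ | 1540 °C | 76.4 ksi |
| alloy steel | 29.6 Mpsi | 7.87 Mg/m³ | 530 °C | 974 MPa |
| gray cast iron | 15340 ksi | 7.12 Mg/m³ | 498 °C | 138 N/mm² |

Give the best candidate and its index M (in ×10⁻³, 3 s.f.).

Screen on constraints: max service T ≥ 464 °C; σ_y ≥ 204 MPa. Survivors: alumina ceramic, silicon carbide, alloy steel.
In SI units:
  alumina ceramic: E = 388.9 GPa, ρ = 3880 kg/m³
  silicon carbide: E = 418.0 GPa, ρ = 3200 kg/m³
  alloy steel: E = 204.1 GPa, ρ = 7870 kg/m³
  silicon carbide: M = 6.39×10⁻³
  alumina ceramic: M = 5.08×10⁻³
  alloy steel: M = 1.82×10⁻³
Silicon carbide has the largest M.

silicon carbide, M = 6.39×10⁻³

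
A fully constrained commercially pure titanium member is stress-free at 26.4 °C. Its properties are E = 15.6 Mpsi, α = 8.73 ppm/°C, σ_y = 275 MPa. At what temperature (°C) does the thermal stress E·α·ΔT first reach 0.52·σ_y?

179 °C

E = 15.6 Mpsi = 107.6 GPa.
E·α·ΔT = 143.0 MPa ⇒ ΔT = 143.0 / (107.6×10³ × 8.73×10⁻⁶) = 152.3 K.
T = 26.4 + 152.3 = 178.7 °C.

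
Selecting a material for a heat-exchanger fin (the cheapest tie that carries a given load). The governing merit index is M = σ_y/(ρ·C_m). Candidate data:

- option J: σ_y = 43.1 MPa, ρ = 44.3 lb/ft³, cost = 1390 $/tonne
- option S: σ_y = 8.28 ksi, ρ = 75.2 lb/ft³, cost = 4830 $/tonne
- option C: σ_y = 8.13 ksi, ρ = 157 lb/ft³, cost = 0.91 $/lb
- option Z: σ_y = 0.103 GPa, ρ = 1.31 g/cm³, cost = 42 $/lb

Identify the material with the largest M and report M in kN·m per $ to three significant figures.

option J, M = 43.7 kN·m per $

In SI units:
  option J: σ_y = 43.10 MPa, ρ = 709.6 kg/m³, cost = 1.390 $/kg
  option S: σ_y = 57.09 MPa, ρ = 1205 kg/m³, cost = 4.830 $/kg
  option C: σ_y = 56.05 MPa, ρ = 2515 kg/m³, cost = 2.006 $/kg
  option Z: σ_y = 103.0 MPa, ρ = 1310 kg/m³, cost = 92.59 $/kg
  option J: M = 43.7 kN·m per $
  option C: M = 11.1 kN·m per $
  option S: M = 9.81 kN·m per $
  option Z: M = 0.849 kN·m per $
The maximum is for option J.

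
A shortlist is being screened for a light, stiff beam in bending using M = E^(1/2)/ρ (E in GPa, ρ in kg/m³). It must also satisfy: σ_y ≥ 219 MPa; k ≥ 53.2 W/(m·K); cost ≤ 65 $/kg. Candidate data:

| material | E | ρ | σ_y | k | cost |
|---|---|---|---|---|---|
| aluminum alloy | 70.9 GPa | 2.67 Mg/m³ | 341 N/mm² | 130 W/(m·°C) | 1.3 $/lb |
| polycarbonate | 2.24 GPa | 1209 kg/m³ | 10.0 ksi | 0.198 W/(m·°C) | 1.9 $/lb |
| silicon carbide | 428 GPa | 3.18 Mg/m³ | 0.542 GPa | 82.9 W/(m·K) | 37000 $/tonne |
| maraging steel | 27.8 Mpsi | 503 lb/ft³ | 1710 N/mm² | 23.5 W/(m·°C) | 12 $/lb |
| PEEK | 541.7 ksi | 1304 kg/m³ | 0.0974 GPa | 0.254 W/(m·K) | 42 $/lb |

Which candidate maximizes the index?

silicon carbide

Screen on constraints: σ_y ≥ 219 MPa; k ≥ 53.2 W/(m·K); cost ≤ 65 $/kg. Survivors: aluminum alloy, silicon carbide.
After converting to SI:
  aluminum alloy: E = 70.90 GPa, ρ = 2670 kg/m³
  silicon carbide: E = 428.0 GPa, ρ = 3180 kg/m³
  silicon carbide: M = 6.51×10⁻³
  aluminum alloy: M = 3.15×10⁻³
The maximum is for silicon carbide.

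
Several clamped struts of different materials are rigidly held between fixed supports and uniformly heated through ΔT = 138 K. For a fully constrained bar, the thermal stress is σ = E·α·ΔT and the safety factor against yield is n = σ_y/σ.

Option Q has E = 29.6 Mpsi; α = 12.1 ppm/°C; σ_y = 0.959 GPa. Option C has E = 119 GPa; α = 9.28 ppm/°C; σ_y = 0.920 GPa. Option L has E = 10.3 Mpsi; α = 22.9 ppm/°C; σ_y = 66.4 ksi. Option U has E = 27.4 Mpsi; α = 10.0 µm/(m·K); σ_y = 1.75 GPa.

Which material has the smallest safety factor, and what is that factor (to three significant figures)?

option L, n = 2.04

With everything in SI (GPa, ×10⁻⁶/K, MPa):
  option Q: E = 204.1, α = 12.1, σ_y = 959.0 → σ = 341 MPa, n = 2.81
  option C: E = 119.0, α = 9.28, σ_y = 920.0 → σ = 152 MPa, n = 6.04
  option L: E = 71.02, α = 22.9, σ_y = 457.8 → σ = 224 MPa, n = 2.04
  option U: E = 188.9, α = 10.0, σ_y = 1750 → σ = 261 MPa, n = 6.71
Option L has the lowest safety factor, n = 2.04.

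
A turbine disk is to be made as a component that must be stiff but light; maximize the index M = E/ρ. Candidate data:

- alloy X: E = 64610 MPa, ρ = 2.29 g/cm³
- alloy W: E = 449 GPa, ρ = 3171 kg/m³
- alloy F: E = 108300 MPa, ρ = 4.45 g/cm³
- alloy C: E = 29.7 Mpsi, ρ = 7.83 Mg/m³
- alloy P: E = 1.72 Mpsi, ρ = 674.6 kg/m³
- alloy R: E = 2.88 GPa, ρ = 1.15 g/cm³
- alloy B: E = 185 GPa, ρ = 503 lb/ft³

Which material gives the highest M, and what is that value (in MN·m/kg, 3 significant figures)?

alloy W, M = 142 MN·m/kg

Putting every candidate on a common basis:
  alloy X: E = 64.61 GPa, ρ = 2290 kg/m³
  alloy W: E = 449.0 GPa, ρ = 3171 kg/m³
  alloy F: E = 108.3 GPa, ρ = 4450 kg/m³
  alloy C: E = 204.8 GPa, ρ = 7830 kg/m³
  alloy P: E = 11.86 GPa, ρ = 674.6 kg/m³
  alloy R: E = 2.880 GPa, ρ = 1150 kg/m³
  alloy B: E = 185.0 GPa, ρ = 8057 kg/m³
  alloy W: M = 142 MN·m/kg
  alloy X: M = 28.2 MN·m/kg
  alloy C: M = 26.2 MN·m/kg
  alloy F: M = 24.3 MN·m/kg
  alloy B: M = 23.0 MN·m/kg
  alloy P: M = 17.6 MN·m/kg
  alloy R: M = 2.50 MN·m/kg
Alloy W ranks first.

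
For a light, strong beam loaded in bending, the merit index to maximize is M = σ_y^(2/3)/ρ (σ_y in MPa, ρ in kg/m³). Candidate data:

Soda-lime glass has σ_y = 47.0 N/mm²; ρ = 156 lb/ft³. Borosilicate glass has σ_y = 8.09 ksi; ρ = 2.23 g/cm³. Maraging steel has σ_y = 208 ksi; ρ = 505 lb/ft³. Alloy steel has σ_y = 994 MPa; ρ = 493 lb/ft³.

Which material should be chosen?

maraging steel

Putting every candidate on a common basis:
  soda-lime glass: σ_y = 47.00 MPa, ρ = 2499 kg/m³
  borosilicate glass: σ_y = 55.78 MPa, ρ = 2230 kg/m³
  maraging steel: σ_y = 1434 MPa, ρ = 8089 kg/m³
  alloy steel: σ_y = 994.0 MPa, ρ = 7897 kg/m³
  maraging steel: M = 15.7×10⁻³
  alloy steel: M = 12.6×10⁻³
  borosilicate glass: M = 6.55×10⁻³
  soda-lime glass: M = 5.21×10⁻³
Maraging steel has the largest M.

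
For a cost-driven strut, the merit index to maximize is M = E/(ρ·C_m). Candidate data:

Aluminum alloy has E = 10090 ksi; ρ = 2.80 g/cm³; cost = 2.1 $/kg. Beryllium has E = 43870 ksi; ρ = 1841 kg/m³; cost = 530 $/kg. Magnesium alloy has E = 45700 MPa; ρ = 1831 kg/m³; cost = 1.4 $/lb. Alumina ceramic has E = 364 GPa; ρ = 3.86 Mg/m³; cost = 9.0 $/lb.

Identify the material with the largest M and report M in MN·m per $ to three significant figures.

aluminum alloy, M = 11.8 MN·m per $

Putting every candidate on a common basis:
  aluminum alloy: E = 69.57 GPa, ρ = 2800 kg/m³, cost = 2.100 $/kg
  beryllium: E = 302.5 GPa, ρ = 1841 kg/m³, cost = 530.0 $/kg
  magnesium alloy: E = 45.70 GPa, ρ = 1831 kg/m³, cost = 3.086 $/kg
  alumina ceramic: E = 364.0 GPa, ρ = 3860 kg/m³, cost = 19.84 $/kg
  aluminum alloy: M = 11.8 MN·m per $
  magnesium alloy: M = 8.09 MN·m per $
  alumina ceramic: M = 4.75 MN·m per $
  beryllium: M = 0.310 MN·m per $
Aluminum alloy ranks first.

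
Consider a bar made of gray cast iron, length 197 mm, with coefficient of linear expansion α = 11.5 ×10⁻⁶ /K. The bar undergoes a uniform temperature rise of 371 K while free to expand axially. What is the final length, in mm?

197.84 mm

ΔL = α·L₀·ΔT = 11.5×10⁻⁶ × 197 mm × 371.0 K = 0.841 mm.
L = L₀ + ΔL = 197 + 0.841 = 197.84 mm.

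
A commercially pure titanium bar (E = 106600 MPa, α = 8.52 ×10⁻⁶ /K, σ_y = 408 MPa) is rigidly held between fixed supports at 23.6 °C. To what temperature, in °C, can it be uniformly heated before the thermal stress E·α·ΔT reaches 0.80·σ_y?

E = 106600 MPa = 106.6 GPa.
E·α·ΔT = 326.4 MPa ⇒ ΔT = 326.4 / (106.6×10³ × 8.52×10⁻⁶) = 359.4 K.
T = 23.6 + 359.4 = 383.0 °C.

383 °C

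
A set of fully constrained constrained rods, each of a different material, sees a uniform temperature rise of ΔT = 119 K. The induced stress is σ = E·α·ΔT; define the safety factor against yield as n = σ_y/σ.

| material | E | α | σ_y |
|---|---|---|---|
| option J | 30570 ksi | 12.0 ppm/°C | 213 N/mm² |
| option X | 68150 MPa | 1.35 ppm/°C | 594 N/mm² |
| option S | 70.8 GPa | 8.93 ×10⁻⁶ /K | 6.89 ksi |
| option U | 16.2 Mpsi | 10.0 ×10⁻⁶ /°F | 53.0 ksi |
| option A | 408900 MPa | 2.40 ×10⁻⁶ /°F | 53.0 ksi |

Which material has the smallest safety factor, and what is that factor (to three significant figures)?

In consistent units (E in GPa, α in ×10⁻⁶/K, σ_y in MPa):
  option J: E = 210.8, α = 12.0, σ_y = 213.0 → σ = 301 MPa, n = 0.708
  option X: E = 68.15, α = 1.35, σ_y = 594.0 → σ = 10.9 MPa, n = 54.3
  option S: E = 70.80, α = 8.93, σ_y = 47.50 → σ = 75.2 MPa, n = 0.631
  option U: E = 111.7, α = 18.0, σ_y = 365.4 → σ = 239 MPa, n = 1.53
  option A: E = 408.9, α = 4.32, σ_y = 365.4 → σ = 210 MPa, n = 1.74
The minimum is option S at n = 0.631.

option S, n = 0.631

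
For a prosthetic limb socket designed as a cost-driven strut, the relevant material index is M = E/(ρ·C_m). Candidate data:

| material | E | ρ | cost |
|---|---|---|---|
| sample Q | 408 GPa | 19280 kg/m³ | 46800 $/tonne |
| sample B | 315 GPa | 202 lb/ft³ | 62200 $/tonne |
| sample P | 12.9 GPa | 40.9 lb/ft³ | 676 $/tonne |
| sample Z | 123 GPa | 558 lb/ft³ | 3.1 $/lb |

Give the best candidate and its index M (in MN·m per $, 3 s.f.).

After converting to SI:
  sample Q: E = 408.0 GPa, ρ = 19280 kg/m³, cost = 46.80 $/kg
  sample B: E = 315.0 GPa, ρ = 3236 kg/m³, cost = 62.20 $/kg
  sample P: E = 12.90 GPa, ρ = 655.2 kg/m³, cost = 0.6760 $/kg
  sample Z: E = 123.0 GPa, ρ = 8938 kg/m³, cost = 6.834 $/kg
  sample P: M = 29.1 MN·m per $
  sample Z: M = 2.01 MN·m per $
  sample B: M = 1.57 MN·m per $
  sample Q: M = 0.452 MN·m per $
Highest index: sample P.

sample P, M = 29.1 MN·m per $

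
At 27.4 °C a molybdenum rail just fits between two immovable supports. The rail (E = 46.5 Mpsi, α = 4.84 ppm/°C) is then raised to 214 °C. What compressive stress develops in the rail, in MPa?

E = 46.5 Mpsi = 320.6 GPa.
ΔT = 186.6 K. Constrained thermal stress σ = E·α·ΔT = 320.6×10³ MPa × 4.84×10⁻⁶ × 186.6 = 290 MPa (compressive).

290 MPa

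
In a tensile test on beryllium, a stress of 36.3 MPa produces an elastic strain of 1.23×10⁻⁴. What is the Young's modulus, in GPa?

E = σ/ε = 36.3 MPa / 1.23×10⁻⁴ = 295100 MPa = 295 GPa.

295 GPa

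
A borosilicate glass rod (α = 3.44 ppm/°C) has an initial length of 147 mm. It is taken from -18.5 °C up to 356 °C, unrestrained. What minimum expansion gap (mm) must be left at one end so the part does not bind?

0.189 mm

ΔT = 356 − (-18.5) = 374.5 K.
ΔL = α·L₀·ΔT = 3.44×10⁻⁶ × 147 mm × 374.5 K = 0.189 mm.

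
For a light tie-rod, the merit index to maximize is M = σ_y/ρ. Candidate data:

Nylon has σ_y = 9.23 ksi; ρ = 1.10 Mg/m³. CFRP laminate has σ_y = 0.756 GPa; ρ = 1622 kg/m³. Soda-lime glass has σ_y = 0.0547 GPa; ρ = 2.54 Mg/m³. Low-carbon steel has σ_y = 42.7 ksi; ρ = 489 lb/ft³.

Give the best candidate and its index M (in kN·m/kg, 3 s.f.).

CFRP laminate, M = 466 kN·m/kg

Putting every candidate on a common basis:
  nylon: σ_y = 63.64 MPa, ρ = 1100 kg/m³
  CFRP laminate: σ_y = 756.0 MPa, ρ = 1622 kg/m³
  soda-lime glass: σ_y = 54.70 MPa, ρ = 2540 kg/m³
  low-carbon steel: σ_y = 294.4 MPa, ρ = 7833 kg/m³
  CFRP laminate: M = 466 kN·m/kg
  nylon: M = 57.9 kN·m/kg
  low-carbon steel: M = 37.6 kN·m/kg
  soda-lime glass: M = 21.5 kN·m/kg
The maximum is for CFRP laminate.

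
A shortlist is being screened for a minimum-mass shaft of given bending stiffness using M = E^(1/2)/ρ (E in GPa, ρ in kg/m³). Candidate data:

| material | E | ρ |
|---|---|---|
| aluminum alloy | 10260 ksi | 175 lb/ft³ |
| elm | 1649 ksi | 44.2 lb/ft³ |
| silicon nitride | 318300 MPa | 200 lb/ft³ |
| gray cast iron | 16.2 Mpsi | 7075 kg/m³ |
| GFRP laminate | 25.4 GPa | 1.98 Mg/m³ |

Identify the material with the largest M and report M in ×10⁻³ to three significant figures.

Normalizing units and computing the index:
  aluminum alloy: E = 70.74 GPa, ρ = 2803 kg/m³
  elm: E = 11.37 GPa, ρ = 708.0 kg/m³
  silicon nitride: E = 318.3 GPa, ρ = 3204 kg/m³
  gray cast iron: E = 111.7 GPa, ρ = 7075 kg/m³
  GFRP laminate: E = 25.40 GPa, ρ = 1980 kg/m³
  silicon nitride: M = 5.57×10⁻³
  elm: M = 4.76×10⁻³
  aluminum alloy: M = 3.00×10⁻³
  GFRP laminate: M = 2.55×10⁻³
  gray cast iron: M = 1.49×10⁻³
The maximum is for silicon nitride.

silicon nitride, M = 5.57×10⁻³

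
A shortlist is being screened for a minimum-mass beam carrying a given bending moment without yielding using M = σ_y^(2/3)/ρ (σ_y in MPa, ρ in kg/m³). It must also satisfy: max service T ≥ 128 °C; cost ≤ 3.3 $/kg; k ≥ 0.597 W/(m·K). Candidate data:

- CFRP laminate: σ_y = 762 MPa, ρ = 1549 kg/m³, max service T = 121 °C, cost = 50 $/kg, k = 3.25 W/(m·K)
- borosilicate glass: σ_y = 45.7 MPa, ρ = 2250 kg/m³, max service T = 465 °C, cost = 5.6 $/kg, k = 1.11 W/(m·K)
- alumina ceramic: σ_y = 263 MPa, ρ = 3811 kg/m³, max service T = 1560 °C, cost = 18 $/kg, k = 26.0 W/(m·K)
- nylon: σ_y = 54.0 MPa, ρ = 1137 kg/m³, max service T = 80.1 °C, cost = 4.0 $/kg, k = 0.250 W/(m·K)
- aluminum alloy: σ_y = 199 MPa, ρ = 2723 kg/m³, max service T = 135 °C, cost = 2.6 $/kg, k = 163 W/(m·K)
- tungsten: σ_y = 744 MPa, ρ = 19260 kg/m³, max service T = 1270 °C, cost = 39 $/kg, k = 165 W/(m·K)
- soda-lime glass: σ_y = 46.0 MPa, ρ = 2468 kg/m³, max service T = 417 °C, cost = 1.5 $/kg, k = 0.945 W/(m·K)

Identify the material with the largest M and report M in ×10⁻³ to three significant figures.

aluminum alloy, M = 12.5×10⁻³

Screen on constraints: max service T ≥ 128 °C; cost ≤ 3.3 $/kg; k ≥ 0.597 W/(m·K). Survivors: aluminum alloy, soda-lime glass.
Per-candidate index values:
  aluminum alloy: M = 12.5×10⁻³
  soda-lime glass: M = 5.20×10⁻³
Aluminum alloy has the largest M.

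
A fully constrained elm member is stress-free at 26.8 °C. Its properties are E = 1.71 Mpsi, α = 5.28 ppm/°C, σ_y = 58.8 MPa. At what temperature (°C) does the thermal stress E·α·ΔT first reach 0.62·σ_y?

612 °C

E = 1.71 Mpsi = 11.79 GPa.
E·α·ΔT = 36.46 MPa ⇒ ΔT = 36.46 / (11.79×10³ × 5.28×10⁻⁶) = 585.6 K.
T = 26.8 + 585.6 = 612.4 °C.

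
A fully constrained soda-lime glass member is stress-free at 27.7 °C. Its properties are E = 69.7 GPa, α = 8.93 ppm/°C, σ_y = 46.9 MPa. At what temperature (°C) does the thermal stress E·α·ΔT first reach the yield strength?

E·α·ΔT = 46.90 MPa ⇒ ΔT = 46.90 / (69.70×10³ × 8.93×10⁻⁶) = 75.35 K.
T = 27.7 + 75.35 = 103.1 °C.

103 °C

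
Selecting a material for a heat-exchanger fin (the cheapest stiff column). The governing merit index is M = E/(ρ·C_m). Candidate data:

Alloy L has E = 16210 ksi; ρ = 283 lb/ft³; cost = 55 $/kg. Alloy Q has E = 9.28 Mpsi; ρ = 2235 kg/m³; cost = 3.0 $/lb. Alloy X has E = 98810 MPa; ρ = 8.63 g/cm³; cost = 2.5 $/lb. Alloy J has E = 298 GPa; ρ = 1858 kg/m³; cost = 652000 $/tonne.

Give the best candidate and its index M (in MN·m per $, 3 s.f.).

alloy Q, M = 4.33 MN·m per $

Normalizing units and computing the index:
  alloy L: E = 111.8 GPa, ρ = 4533 kg/m³, cost = 55.00 $/kg
  alloy Q: E = 63.98 GPa, ρ = 2235 kg/m³, cost = 6.614 $/kg
  alloy X: E = 98.81 GPa, ρ = 8630 kg/m³, cost = 5.511 $/kg
  alloy J: E = 298.0 GPa, ρ = 1858 kg/m³, cost = 652.0 $/kg
  alloy Q: M = 4.33 MN·m per $
  alloy X: M = 2.08 MN·m per $
  alloy L: M = 0.448 MN·m per $
  alloy J: M = 0.246 MN·m per $
Alloy Q ranks first.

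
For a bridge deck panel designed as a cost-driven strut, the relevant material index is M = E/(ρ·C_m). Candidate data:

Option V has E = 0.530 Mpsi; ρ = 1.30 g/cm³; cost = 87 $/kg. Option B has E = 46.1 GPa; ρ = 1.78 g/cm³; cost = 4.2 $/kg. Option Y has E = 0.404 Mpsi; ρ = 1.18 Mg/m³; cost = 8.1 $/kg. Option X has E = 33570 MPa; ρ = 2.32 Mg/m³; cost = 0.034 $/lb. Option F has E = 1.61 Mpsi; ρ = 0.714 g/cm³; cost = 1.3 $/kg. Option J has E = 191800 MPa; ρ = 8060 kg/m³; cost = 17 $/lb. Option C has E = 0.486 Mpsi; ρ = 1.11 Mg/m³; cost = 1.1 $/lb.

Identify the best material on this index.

option X

In SI units:
  option V: E = 3.654 GPa, ρ = 1300 kg/m³, cost = 87.00 $/kg
  option B: E = 46.10 GPa, ρ = 1780 kg/m³, cost = 4.200 $/kg
  option Y: E = 2.785 GPa, ρ = 1180 kg/m³, cost = 8.100 $/kg
  option X: E = 33.57 GPa, ρ = 2320 kg/m³, cost = 0.07496 $/kg
  option F: E = 11.10 GPa, ρ = 714.0 kg/m³, cost = 1.300 $/kg
  option J: E = 191.8 GPa, ρ = 8060 kg/m³, cost = 37.48 $/kg
  option C: E = 3.351 GPa, ρ = 1110 kg/m³, cost = 2.425 $/kg
  option X: M = 193 MN·m per $
  option F: M = 12.0 MN·m per $
  option B: M = 6.17 MN·m per $
  option C: M = 1.24 MN·m per $
  option J: M = 0.635 MN·m per $
  option Y: M = 0.291 MN·m per $
  option V: M = 0.0323 MN·m per $
The maximum is for option X.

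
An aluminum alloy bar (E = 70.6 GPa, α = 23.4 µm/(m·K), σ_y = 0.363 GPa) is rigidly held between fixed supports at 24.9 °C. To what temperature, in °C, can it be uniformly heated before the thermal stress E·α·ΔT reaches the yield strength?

σ_y = 0.363 GPa = 363.0 MPa.
E·α·ΔT = 363.0 MPa ⇒ ΔT = 363.0 / (70.60×10³ × 23.4×10⁻⁶) = 219.7 K.
T = 24.9 + 219.7 = 244.6 °C.

245 °C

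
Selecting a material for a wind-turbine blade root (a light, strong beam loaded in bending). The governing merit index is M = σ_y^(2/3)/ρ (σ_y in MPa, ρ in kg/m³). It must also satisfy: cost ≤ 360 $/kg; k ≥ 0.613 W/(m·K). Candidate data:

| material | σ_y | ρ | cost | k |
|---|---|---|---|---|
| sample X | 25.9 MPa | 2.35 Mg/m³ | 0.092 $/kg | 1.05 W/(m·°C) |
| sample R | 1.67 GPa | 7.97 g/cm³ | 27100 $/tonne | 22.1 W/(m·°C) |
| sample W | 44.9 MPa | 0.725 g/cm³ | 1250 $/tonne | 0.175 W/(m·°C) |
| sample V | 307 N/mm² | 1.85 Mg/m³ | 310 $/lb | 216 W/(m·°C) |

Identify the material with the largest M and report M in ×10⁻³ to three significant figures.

sample R, M = 17.7×10⁻³

Screen on constraints: cost ≤ 360 $/kg; k ≥ 0.613 W/(m·K). Survivors: sample X, sample R.
In SI units:
  sample X: σ_y = 25.90 MPa, ρ = 2350 kg/m³
  sample R: σ_y = 1670 MPa, ρ = 7970 kg/m³
  sample R: M = 17.7×10⁻³
  sample X: M = 3.73×10⁻³
The maximum is for sample R.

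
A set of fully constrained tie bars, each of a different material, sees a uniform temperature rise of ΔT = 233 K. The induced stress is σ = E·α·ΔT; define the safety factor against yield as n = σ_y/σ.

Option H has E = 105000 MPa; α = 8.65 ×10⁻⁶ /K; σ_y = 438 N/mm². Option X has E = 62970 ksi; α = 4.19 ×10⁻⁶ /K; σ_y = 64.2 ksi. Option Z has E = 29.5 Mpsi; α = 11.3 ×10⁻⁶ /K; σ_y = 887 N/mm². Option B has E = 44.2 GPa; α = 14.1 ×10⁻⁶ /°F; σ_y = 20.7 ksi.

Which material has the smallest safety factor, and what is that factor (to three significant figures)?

option B, n = 0.546

In consistent units (E in GPa, α in ×10⁻⁶/K, σ_y in MPa):
  option H: E = 105.0, α = 8.65, σ_y = 438.0 → σ = 212 MPa, n = 2.07
  option X: E = 434.2, α = 4.19, σ_y = 442.6 → σ = 424 MPa, n = 1.04
  option Z: E = 203.4, α = 11.3, σ_y = 887.0 → σ = 536 MPa, n = 1.66
  option B: E = 44.20, α = 25.4, σ_y = 142.7 → σ = 261 MPa, n = 0.546
Smallest n: option B with n = 0.546.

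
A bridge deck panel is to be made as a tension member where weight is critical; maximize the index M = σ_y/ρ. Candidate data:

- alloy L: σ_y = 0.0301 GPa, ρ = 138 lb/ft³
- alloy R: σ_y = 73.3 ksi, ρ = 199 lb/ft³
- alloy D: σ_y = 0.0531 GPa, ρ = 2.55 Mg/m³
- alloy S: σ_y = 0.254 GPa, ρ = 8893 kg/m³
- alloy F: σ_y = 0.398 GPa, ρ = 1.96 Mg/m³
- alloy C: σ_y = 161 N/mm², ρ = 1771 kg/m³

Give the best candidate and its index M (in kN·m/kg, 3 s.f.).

alloy F, M = 203 kN·m/kg

Convert each candidate to consistent units, then evaluate M:
  alloy L: σ_y = 30.10 MPa, ρ = 2211 kg/m³
  alloy R: σ_y = 505.4 MPa, ρ = 3188 kg/m³
  alloy D: σ_y = 53.10 MPa, ρ = 2550 kg/m³
  alloy S: σ_y = 254.0 MPa, ρ = 8893 kg/m³
  alloy F: σ_y = 398.0 MPa, ρ = 1960 kg/m³
  alloy C: σ_y = 161.0 MPa, ρ = 1771 kg/m³
  alloy F: M = 203 kN·m/kg
  alloy R: M = 159 kN·m/kg
  alloy C: M = 90.9 kN·m/kg
  alloy S: M = 28.6 kN·m/kg
  alloy D: M = 20.8 kN·m/kg
  alloy L: M = 13.6 kN·m/kg
Highest index: alloy F.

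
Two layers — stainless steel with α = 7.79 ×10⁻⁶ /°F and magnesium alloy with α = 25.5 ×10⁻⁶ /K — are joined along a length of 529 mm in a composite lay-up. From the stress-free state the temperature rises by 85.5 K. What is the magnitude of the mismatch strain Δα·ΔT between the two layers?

stainless steel: α = 7.79×10⁻⁶/°F × 9/5 = 14.0×10⁻⁶/K.
Δα = |14.0 − 25.5|×10⁻⁶/K = 11.5×10⁻⁶/K.
Mismatch strain = Δα·ΔT = 11.5×10⁻⁶ × 85.5 = 9.81×10⁻⁴.

9.81×10⁻⁴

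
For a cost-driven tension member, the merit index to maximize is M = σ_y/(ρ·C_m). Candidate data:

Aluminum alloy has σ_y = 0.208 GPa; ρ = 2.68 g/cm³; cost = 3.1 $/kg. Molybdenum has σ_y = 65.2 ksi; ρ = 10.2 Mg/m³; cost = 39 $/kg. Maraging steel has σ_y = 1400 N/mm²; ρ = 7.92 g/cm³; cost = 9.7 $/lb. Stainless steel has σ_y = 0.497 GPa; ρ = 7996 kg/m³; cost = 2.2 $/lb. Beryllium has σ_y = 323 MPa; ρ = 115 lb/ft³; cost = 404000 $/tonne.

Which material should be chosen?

aluminum alloy

In SI units:
  aluminum alloy: σ_y = 208.0 MPa, ρ = 2680 kg/m³, cost = 3.100 $/kg
  molybdenum: σ_y = 449.5 MPa, ρ = 10200 kg/m³, cost = 39.00 $/kg
  maraging steel: σ_y = 1400 MPa, ρ = 7920 kg/m³, cost = 21.38 $/kg
  stainless steel: σ_y = 497.0 MPa, ρ = 7996 kg/m³, cost = 4.850 $/kg
  beryllium: σ_y = 323.0 MPa, ρ = 1842 kg/m³, cost = 404.0 $/kg
  aluminum alloy: M = 25.0 kN·m per $
  stainless steel: M = 12.8 kN·m per $
  maraging steel: M = 8.27 kN·m per $
  molybdenum: M = 1.13 kN·m per $
  beryllium: M = 0.434 kN·m per $
Highest index: aluminum alloy.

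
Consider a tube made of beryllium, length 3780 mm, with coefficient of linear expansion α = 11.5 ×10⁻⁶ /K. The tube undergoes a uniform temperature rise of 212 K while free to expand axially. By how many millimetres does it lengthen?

ΔL = α·L₀·ΔT = 11.5×10⁻⁶ × 3780 mm × 212.0 K = 9.22 mm.

9.22 mm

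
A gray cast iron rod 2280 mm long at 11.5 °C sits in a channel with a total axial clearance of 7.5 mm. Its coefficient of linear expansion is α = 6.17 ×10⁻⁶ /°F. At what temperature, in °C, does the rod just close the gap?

α = 6.17×10⁻⁶/°F × 9/5 = 11.1×10⁻⁶/K.
α·L₀·ΔT = 7.5 mm ⇒ ΔT = 7.5 / (11.1×10⁻⁶ × 2280.0) = 296.2 K.
T = 11.5 + 296.2 = 307.7 °C.

308 °C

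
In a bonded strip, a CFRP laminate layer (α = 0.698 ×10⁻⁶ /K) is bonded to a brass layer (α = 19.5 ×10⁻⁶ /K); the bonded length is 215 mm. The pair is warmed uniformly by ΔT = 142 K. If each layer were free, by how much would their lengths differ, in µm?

Δα = |0.698 − 19.5|×10⁻⁶/K = 18.8×10⁻⁶/K.
ΔL_mismatch = Δα·L·ΔT = 18.8×10⁻⁶ × 215.0 mm × 142.0 K = 574 µm.

574 µm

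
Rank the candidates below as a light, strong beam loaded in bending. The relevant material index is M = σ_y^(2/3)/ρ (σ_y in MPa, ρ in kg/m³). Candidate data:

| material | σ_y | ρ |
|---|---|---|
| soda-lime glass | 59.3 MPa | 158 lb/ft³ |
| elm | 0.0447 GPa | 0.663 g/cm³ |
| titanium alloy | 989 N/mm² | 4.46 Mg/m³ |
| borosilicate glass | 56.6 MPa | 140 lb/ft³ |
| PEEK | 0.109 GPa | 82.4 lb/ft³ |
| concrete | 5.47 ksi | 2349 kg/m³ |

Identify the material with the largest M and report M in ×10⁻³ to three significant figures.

Normalizing units and computing the index:
  soda-lime glass: σ_y = 59.30 MPa, ρ = 2531 kg/m³
  elm: σ_y = 44.70 MPa, ρ = 663.0 kg/m³
  titanium alloy: σ_y = 989.0 MPa, ρ = 4460 kg/m³
  borosilicate glass: σ_y = 56.60 MPa, ρ = 2243 kg/m³
  PEEK: σ_y = 109.0 MPa, ρ = 1320 kg/m³
  concrete: σ_y = 37.71 MPa, ρ = 2349 kg/m³
  titanium alloy: M = 22.3×10⁻³
  elm: M = 19.0×10⁻³
  PEEK: M = 17.3×10⁻³
  borosilicate glass: M = 6.57×10⁻³
  soda-lime glass: M = 6.01×10⁻³
  concrete: M = 4.79×10⁻³
The maximum is for titanium alloy.

titanium alloy, M = 22.3×10⁻³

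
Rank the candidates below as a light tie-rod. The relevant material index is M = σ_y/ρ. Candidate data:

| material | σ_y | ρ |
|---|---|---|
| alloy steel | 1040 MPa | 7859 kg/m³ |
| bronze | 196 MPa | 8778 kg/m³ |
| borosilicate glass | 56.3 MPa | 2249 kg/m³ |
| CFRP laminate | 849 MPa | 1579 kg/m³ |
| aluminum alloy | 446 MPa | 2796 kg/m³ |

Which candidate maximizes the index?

Evaluate M for each candidate:
  CFRP laminate: M = 538 kN·m/kg
  aluminum alloy: M = 160 kN·m/kg
  alloy steel: M = 132 kN·m/kg
  borosilicate glass: M = 25.0 kN·m/kg
  bronze: M = 22.3 kN·m/kg
Highest index: CFRP laminate.

CFRP laminate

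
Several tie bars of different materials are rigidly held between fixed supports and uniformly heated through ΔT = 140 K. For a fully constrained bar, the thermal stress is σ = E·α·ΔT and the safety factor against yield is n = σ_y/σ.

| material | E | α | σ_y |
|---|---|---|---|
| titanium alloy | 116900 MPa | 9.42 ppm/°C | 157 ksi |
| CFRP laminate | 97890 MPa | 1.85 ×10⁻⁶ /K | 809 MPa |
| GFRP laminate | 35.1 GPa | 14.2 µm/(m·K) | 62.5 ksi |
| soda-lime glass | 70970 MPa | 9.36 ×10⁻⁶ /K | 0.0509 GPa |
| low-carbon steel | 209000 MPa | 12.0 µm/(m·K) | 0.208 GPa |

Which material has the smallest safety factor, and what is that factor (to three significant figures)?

Converting E to GPa, α to ×10⁻⁶/K, σ_y to MPa, then σ and n for each:
  titanium alloy: E = 116.9, α = 9.42, σ_y = 1082 → σ = 154 MPa, n = 7.02
  CFRP laminate: E = 97.89, α = 1.85, σ_y = 809.0 → σ = 25.4 MPa, n = 31.9
  GFRP laminate: E = 35.10, α = 14.2, σ_y = 430.9 → σ = 69.8 MPa, n = 6.18
  soda-lime glass: E = 70.97, α = 9.36, σ_y = 50.90 → σ = 93.0 MPa, n = 0.547
  low-carbon steel: E = 209.0, α = 12.0, σ_y = 208.0 → σ = 351 MPa, n = 0.592
Smallest n: soda-lime glass with n = 0.547.

soda-lime glass, n = 0.547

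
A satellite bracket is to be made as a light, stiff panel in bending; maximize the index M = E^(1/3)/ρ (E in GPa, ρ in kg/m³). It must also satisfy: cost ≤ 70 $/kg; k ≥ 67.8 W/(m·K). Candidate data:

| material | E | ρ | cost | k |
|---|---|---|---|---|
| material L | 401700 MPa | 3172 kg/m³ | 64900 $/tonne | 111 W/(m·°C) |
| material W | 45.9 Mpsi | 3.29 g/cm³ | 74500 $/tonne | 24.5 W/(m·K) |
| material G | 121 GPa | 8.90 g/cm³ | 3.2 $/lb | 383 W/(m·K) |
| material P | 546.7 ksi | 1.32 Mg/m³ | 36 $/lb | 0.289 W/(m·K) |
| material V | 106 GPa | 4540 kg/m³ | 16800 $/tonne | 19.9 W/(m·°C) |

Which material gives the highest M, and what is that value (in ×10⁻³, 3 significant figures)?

material L, M = 2.33×10⁻³

Screen on constraints: cost ≤ 70 $/kg; k ≥ 67.8 W/(m·K). Survivors: material L, material G.
Normalizing units and computing the index:
  material L: E = 401.7 GPa, ρ = 3172 kg/m³
  material G: E = 121.0 GPa, ρ = 8900 kg/m³
  material L: M = 2.33×10⁻³
  material G: M = 0.556×10⁻³
Material L ranks first.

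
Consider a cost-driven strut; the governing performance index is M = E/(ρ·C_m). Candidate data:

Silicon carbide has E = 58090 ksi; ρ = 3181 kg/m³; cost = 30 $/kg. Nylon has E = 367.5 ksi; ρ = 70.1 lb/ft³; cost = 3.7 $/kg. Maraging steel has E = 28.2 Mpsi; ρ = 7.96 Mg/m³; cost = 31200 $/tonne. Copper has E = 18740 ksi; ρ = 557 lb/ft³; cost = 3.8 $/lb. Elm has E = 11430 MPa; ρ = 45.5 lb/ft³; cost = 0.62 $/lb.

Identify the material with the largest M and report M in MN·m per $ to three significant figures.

elm, M = 11.5 MN·m per $

Convert each candidate to consistent units, then evaluate M:
  silicon carbide: E = 400.5 GPa, ρ = 3181 kg/m³, cost = 30.00 $/kg
  nylon: E = 2.534 GPa, ρ = 1123 kg/m³, cost = 3.700 $/kg
  maraging steel: E = 194.4 GPa, ρ = 7960 kg/m³, cost = 31.20 $/kg
  copper: E = 129.2 GPa, ρ = 8922 kg/m³, cost = 8.377 $/kg
  elm: E = 11.43 GPa, ρ = 728.8 kg/m³, cost = 1.367 $/kg
  elm: M = 11.5 MN·m per $
  silicon carbide: M = 4.20 MN·m per $
  copper: M = 1.73 MN·m per $
  maraging steel: M = 0.783 MN·m per $
  nylon: M = 0.610 MN·m per $
Highest index: elm.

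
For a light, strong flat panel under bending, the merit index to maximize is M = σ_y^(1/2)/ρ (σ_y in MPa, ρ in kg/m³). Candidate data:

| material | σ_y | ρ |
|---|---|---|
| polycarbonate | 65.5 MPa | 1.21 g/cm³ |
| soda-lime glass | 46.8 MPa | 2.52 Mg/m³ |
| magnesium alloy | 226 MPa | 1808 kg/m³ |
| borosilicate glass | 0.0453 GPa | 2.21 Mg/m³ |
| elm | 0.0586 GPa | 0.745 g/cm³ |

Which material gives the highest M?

Normalizing units and computing the index:
  polycarbonate: σ_y = 65.50 MPa, ρ = 1210 kg/m³
  soda-lime glass: σ_y = 46.80 MPa, ρ = 2520 kg/m³
  magnesium alloy: σ_y = 226.0 MPa, ρ = 1808 kg/m³
  borosilicate glass: σ_y = 45.30 MPa, ρ = 2210 kg/m³
  elm: σ_y = 58.60 MPa, ρ = 745.0 kg/m³
  elm: M = 10.3×10⁻³
  magnesium alloy: M = 8.31×10⁻³
  polycarbonate: M = 6.69×10⁻³
  borosilicate glass: M = 3.05×10⁻³
  soda-lime glass: M = 2.71×10⁻³
Highest index: elm.

elm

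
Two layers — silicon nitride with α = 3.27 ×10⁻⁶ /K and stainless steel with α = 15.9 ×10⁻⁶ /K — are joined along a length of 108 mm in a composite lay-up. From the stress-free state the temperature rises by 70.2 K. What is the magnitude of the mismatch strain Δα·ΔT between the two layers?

Δα = |3.27 − 15.9|×10⁻⁶/K = 12.6×10⁻⁶/K.
Mismatch strain = Δα·ΔT = 12.6×10⁻⁶ × 70.2 = 8.87×10⁻⁴.

8.87×10⁻⁴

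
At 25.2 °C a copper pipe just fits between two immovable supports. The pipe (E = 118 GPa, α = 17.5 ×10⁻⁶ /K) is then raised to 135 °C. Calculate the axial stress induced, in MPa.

ΔT = 109.8 K. Constrained thermal stress σ = E·α·ΔT = 118.0×10³ MPa × 17.5×10⁻⁶ × 109.8 = 227 MPa (compressive).

227 MPa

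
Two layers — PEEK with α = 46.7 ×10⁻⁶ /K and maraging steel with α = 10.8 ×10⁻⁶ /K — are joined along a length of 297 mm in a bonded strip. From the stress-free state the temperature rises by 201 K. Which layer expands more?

PEEK

α(PEEK) = 46.7×10⁻⁶/K vs α(maraging steel) = 10.8×10⁻⁶/K.
Higher α expands more for the same ΔT: PEEK.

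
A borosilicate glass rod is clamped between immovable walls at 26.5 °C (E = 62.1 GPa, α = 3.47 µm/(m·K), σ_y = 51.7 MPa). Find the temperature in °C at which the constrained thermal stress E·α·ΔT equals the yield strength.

266 °C

E·α·ΔT = 51.70 MPa ⇒ ΔT = 51.70 / (62.10×10³ × 3.47×10⁻⁶) = 239.9 K.
T = 26.5 + 239.9 = 266.4 °C.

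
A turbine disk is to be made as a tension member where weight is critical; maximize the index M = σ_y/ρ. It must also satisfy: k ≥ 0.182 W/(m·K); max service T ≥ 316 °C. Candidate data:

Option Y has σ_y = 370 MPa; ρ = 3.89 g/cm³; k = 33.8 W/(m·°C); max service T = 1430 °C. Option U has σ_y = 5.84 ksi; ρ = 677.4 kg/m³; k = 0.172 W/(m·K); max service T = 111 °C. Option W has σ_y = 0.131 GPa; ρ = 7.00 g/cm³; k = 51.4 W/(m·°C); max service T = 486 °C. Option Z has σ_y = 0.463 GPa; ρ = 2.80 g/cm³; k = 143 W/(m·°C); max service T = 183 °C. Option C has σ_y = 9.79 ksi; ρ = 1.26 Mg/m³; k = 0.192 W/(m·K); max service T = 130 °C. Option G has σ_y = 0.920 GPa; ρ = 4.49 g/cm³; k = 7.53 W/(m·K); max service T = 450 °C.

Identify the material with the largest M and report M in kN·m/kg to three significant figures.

option G, M = 205 kN·m/kg

Screen on constraints: k ≥ 0.182 W/(m·K); max service T ≥ 316 °C. Survivors: option Y, option W, option G.
In SI units:
  option Y: σ_y = 370.0 MPa, ρ = 3890 kg/m³
  option W: σ_y = 131.0 MPa, ρ = 7000 kg/m³
  option G: σ_y = 920.0 MPa, ρ = 4490 kg/m³
  option G: M = 205 kN·m/kg
  option Y: M = 95.1 kN·m/kg
  option W: M = 18.7 kN·m/kg
Highest index: option G.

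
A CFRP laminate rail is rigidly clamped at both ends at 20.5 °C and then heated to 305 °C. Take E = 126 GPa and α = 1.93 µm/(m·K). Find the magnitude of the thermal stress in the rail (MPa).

ΔT = 284.5 K. Constrained thermal stress σ = E·α·ΔT = 126.0×10³ MPa × 1.93×10⁻⁶ × 284.5 = 69.2 MPa (compressive).

69.2 MPa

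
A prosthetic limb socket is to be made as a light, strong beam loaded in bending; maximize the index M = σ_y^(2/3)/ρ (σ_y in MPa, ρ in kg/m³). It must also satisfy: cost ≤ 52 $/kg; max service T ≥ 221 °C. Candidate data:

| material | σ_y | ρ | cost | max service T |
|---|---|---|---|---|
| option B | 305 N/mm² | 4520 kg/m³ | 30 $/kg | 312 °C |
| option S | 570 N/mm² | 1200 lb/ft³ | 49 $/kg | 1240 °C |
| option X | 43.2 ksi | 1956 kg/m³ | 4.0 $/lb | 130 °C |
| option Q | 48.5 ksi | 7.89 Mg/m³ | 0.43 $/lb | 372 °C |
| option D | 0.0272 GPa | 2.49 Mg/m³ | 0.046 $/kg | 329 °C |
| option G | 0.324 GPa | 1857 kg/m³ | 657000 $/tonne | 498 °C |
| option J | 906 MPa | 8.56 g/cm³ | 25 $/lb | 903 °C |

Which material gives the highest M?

option B

Screen on constraints: cost ≤ 52 $/kg; max service T ≥ 221 °C. Survivors: option B, option S, option Q, option D.
Convert each candidate to consistent units, then evaluate M:
  option B: σ_y = 305.0 MPa, ρ = 4520 kg/m³
  option S: σ_y = 570.0 MPa, ρ = 19220 kg/m³
  option Q: σ_y = 334.4 MPa, ρ = 7890 kg/m³
  option D: σ_y = 27.20 MPa, ρ = 2490 kg/m³
  option B: M = 10.0×10⁻³
  option Q: M = 6.11×10⁻³
  option D: M = 3.63×10⁻³
  option S: M = 3.58×10⁻³
Highest index: option B.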